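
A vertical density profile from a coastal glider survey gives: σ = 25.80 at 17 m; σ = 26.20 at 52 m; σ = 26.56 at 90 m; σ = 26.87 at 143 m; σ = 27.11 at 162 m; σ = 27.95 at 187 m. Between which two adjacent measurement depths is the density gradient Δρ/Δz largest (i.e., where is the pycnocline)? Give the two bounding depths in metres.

162–187 m

Compute the density gradient over each adjacent pair:
  17–52 m: Δρ/Δz = 0.40/35 = 0.011 kg m⁻⁴
  52–90 m: Δρ/Δz = 0.36/38 = 9.5 × 10⁻³ kg m⁻⁴
  90–143 m: Δρ/Δz = 0.31/53 = 5.8 × 10⁻³ kg m⁻⁴
  143–162 m: Δρ/Δz = 0.24/19 = 0.013 kg m⁻⁴
  162–187 m: Δρ/Δz = 0.84/25 = 0.034 kg m⁻⁴
The largest gradient is in the 162–187 m interval — the pycnocline.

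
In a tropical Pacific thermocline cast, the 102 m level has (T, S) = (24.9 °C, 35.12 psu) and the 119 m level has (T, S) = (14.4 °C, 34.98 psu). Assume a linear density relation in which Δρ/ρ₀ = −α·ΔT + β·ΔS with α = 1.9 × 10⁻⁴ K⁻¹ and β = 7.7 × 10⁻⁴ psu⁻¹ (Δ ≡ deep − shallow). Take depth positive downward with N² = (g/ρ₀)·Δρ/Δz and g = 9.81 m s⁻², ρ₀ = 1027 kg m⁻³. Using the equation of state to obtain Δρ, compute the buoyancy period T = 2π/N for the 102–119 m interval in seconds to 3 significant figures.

ΔT = -10.5 K, ΔS = -0.14 psu (deep − shallow).
Δρ/ρ₀ = −αΔT + βΔS = 1.995 × 10⁻³ − 1.078 × 10⁻⁴ = 1.8872 × 10⁻³, so Δρ ≈ 1.938 kg m⁻³.
N² = (g/ρ₀)·Δρ/Δz = g·(Δρ/ρ₀)/Δz = 9.81 × 1.8872 × 10⁻³ / 17 = 1.0890 × 10⁻³ s⁻².
N = √(1.0890 × 10⁻³) = 0.033000 rad s⁻¹ → T = 2π/N = 190.40 s ≈ 190 s.

190 s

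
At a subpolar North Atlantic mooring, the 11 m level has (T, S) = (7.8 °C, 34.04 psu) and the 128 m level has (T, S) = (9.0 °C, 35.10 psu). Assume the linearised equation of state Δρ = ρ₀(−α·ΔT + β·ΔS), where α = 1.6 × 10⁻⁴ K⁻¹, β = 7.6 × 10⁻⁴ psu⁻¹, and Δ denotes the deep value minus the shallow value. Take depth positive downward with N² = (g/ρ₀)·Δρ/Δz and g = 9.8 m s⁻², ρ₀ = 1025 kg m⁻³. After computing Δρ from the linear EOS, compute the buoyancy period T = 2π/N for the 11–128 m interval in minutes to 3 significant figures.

14.6 min

ΔT = +1.2 K, ΔS = +1.06 psu (deep − shallow).
Δρ/ρ₀ = −αΔT + βΔS = -1.92 × 10⁻⁴ + 8.056 × 10⁻⁴ = 6.136 × 10⁻⁴, so Δρ ≈ 0.6289 kg m⁻³.
N² = (g/ρ₀)·Δρ/Δz = g·(Δρ/ρ₀)/Δz = 9.8 × 6.136 × 10⁻⁴ / 117 = 5.1396 × 10⁻⁵ s⁻².
N = √(5.1396 × 10⁻⁵) = 7.1691 × 10⁻³ rad s⁻¹ → T = 2π/N = 876.43 s = 14.607 min ≈ 14.6 min.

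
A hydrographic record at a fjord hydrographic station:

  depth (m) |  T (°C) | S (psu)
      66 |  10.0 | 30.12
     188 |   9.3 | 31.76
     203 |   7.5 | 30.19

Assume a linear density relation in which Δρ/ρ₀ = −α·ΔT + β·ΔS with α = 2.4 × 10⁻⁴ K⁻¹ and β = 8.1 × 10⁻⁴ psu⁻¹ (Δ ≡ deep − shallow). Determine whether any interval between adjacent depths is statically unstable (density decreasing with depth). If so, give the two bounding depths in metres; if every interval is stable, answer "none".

Evaluate Δρ/ρ₀ = −αΔT + βΔS across each adjacent pair:
  66–188 m: −αΔT+βΔS = −(2.4 × 10⁻⁴)(-0.7)+(8.1 × 10⁻⁴)(+1.64) = 1.5 × 10⁻³ → stable
  188–203 m: −αΔT+βΔS = −(2.4 × 10⁻⁴)(-1.8)+(8.1 × 10⁻⁴)(-1.57) = -8.4 × 10⁻⁴ → UNSTABLE
The 188–203 m interval has Δρ < 0: lighter water underlies denser water.

188–203 m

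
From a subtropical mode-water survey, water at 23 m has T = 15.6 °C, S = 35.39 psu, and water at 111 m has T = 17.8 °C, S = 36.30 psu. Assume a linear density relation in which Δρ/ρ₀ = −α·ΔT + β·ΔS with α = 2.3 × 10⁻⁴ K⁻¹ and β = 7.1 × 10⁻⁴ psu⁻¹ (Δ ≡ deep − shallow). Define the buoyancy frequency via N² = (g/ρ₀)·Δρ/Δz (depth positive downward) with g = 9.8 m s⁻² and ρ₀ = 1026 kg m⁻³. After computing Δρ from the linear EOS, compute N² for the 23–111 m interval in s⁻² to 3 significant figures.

ΔT = +2.2 K, ΔS = +0.91 psu (deep − shallow).
Δρ/ρ₀ = −αΔT + βΔS = -5.06 × 10⁻⁴ + 6.461 × 10⁻⁴ = 1.401 × 10⁻⁴, so Δρ ≈ 0.1437 kg m⁻³.
N² = (g/ρ₀)·Δρ/Δz = g·(Δρ/ρ₀)/Δz = 9.8 × 1.401 × 10⁻⁴ / 88 = 1.5602 × 10⁻⁵ s⁻² ≈ 1.56 × 10⁻⁵ s⁻².

1.56 × 10⁻⁵ s⁻²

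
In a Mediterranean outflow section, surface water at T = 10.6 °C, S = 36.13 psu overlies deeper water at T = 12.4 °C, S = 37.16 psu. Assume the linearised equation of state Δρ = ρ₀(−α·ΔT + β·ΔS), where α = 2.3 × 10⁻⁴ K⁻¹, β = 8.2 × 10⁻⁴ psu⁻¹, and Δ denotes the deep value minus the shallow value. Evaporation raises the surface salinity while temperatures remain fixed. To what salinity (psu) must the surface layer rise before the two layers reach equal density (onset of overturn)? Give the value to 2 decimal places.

36.66 psu

Neutral buoyancy requires −α(T_deep − T_surf) + β(S_deep − S_surf′) = 0.
S_surf′ = S_deep − (α/β)·ΔT = 37.16 − (2.3 × 10⁻⁴/8.2 × 10⁻⁴)·(+1.8) = 36.6551 psu.
Increase required: 36.6551 − 36.13 = 0.5251 psu.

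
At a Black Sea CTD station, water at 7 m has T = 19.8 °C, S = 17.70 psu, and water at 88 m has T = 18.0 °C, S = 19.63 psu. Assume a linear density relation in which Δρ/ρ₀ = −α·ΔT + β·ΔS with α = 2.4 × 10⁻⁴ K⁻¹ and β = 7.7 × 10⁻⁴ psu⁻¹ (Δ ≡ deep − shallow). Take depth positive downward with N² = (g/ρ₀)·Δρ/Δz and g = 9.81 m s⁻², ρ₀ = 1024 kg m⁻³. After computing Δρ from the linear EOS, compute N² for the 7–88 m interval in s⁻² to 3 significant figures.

2.32 × 10⁻⁴ s⁻²

ΔT = -1.8 K, ΔS = +1.93 psu (deep − shallow).
Δρ/ρ₀ = −αΔT + βΔS = 4.32 × 10⁻⁴ + 1.4861 × 10⁻³ = 1.9181 × 10⁻³, so Δρ ≈ 1.964 kg m⁻³.
N² = (g/ρ₀)·Δρ/Δz = g·(Δρ/ρ₀)/Δz = 9.81 × 1.9181 × 10⁻³ / 81 = 2.3230 × 10⁻⁴ s⁻² ≈ 2.32 × 10⁻⁴ s⁻².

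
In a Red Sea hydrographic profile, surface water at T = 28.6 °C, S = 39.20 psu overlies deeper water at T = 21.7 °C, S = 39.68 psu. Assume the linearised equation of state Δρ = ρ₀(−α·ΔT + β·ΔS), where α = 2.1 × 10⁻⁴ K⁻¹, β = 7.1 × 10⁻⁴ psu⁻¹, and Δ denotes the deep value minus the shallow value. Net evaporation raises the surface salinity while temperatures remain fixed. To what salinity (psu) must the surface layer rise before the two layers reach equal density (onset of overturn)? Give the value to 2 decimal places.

41.72 psu

Neutral buoyancy requires −α(T_deep − T_surf) + β(S_deep − S_surf′) = 0.
S_surf′ = S_deep − (α/β)·ΔT = 39.68 − (2.1 × 10⁻⁴/7.1 × 10⁻⁴)·(-6.9) = 41.7208 psu.
Increase required: 41.7208 − 39.20 = 2.5208 psu.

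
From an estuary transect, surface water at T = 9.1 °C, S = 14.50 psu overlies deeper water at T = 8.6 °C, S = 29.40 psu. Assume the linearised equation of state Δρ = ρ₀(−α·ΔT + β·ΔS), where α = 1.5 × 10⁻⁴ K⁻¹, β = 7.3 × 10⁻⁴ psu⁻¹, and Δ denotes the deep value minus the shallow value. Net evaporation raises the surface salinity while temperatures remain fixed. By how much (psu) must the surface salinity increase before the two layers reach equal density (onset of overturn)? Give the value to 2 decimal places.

15.00 psu

Neutral buoyancy requires −α(T_deep − T_surf) + β(S_deep − S_surf′) = 0.
S_surf′ = S_deep − (α/β)·ΔT = 29.40 − (1.5 × 10⁻⁴/7.3 × 10⁻⁴)·(-0.5) = 29.5027 psu.
Increase required: 29.5027 − 14.50 = 15.0027 psu.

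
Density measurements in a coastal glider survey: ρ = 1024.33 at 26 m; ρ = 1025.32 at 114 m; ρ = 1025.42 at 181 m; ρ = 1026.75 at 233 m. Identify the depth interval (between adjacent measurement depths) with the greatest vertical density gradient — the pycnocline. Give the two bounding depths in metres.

Compute the density gradient over each adjacent pair:
  26–114 m: Δρ/Δz = 0.99/88 = 0.011 kg m⁻⁴
  114–181 m: Δρ/Δz = 0.10/67 = 1.5 × 10⁻³ kg m⁻⁴
  181–233 m: Δρ/Δz = 1.33/52 = 0.026 kg m⁻⁴
The largest gradient is in the 181–233 m interval — the pycnocline.

181–233 m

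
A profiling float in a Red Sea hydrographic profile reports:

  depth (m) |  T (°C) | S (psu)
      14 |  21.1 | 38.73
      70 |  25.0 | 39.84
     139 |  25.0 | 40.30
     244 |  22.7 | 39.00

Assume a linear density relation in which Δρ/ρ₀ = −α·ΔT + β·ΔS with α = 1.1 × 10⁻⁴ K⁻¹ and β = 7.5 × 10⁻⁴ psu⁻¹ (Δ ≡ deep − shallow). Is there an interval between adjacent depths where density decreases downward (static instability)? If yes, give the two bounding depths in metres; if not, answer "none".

Evaluate Δρ/ρ₀ = −αΔT + βΔS across each adjacent pair:
  14–70 m: −αΔT+βΔS = −(1.1 × 10⁻⁴)(+3.9)+(7.5 × 10⁻⁴)(+1.11) = 4.0 × 10⁻⁴ → stable
  70–139 m: −αΔT+βΔS = −(1.1 × 10⁻⁴)(+0.0)+(7.5 × 10⁻⁴)(+0.46) = 3.5 × 10⁻⁴ → stable
  139–244 m: −αΔT+βΔS = −(1.1 × 10⁻⁴)(-2.3)+(7.5 × 10⁻⁴)(-1.30) = -7.2 × 10⁻⁴ → UNSTABLE
The 139–244 m interval has Δρ < 0: lighter water underlies denser water.

139–244 m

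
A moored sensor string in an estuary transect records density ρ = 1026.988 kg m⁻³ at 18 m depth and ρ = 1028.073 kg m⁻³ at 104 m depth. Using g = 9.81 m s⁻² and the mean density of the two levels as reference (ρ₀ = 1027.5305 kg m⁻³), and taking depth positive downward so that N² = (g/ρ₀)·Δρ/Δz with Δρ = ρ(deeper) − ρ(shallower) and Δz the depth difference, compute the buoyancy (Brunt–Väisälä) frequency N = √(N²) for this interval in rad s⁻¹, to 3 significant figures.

Δρ = 1028.073 − 1026.988 = 1.085 kg m⁻³ over Δz = 104 − 18 = 86 m.
N² = (9.81/1027.5305) × (1.085/86) = 1.2045 × 10⁻⁴ s⁻².
N = √(1.2045 × 10⁻⁴) = 0.010975 rad s⁻¹ ≈ 0.0110 rad s⁻¹.

0.0110 rad s⁻¹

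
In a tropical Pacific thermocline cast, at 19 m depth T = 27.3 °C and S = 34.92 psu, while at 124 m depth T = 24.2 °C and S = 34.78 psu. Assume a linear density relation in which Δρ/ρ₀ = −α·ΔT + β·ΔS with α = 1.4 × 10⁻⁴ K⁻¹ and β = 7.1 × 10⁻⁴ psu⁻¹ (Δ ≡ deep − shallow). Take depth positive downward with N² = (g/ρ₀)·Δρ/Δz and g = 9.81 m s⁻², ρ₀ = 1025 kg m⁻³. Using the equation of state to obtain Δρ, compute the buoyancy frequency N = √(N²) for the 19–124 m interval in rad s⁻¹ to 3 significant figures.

5.59 × 10⁻³ rad s⁻¹

ΔT = -3.1 K, ΔS = -0.14 psu (deep − shallow).
Δρ/ρ₀ = −αΔT + βΔS = 4.34 × 10⁻⁴ − 9.94 × 10⁻⁵ = 3.346 × 10⁻⁴, so Δρ ≈ 0.3430 kg m⁻³.
N² = (g/ρ₀)·Δρ/Δz = g·(Δρ/ρ₀)/Δz = 9.81 × 3.346 × 10⁻⁴ / 105 = 3.1261 × 10⁻⁵ s⁻².
N = √(3.1261 × 10⁻⁵) = 5.5912 × 10⁻³ rad s⁻¹ ≈ 5.59 × 10⁻³ rad s⁻¹.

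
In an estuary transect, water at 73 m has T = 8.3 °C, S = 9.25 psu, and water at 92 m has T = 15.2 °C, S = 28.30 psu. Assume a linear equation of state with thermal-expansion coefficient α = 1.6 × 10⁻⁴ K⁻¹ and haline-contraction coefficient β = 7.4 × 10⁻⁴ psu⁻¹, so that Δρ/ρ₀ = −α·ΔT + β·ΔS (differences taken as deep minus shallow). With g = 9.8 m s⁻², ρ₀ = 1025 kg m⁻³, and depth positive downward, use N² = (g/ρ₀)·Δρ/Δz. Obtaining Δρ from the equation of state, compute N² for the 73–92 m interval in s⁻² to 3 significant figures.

6.70 × 10⁻³ s⁻²

ΔT = +6.9 K, ΔS = +19.05 psu (deep − shallow).
Δρ/ρ₀ = −αΔT + βΔS = -1.104 × 10⁻³ + 0.014097 = 0.012993, so Δρ ≈ 13.32 kg m⁻³.
N² = (g/ρ₀)·Δρ/Δz = g·(Δρ/ρ₀)/Δz = 9.8 × 0.012993 / 19 = 6.7017 × 10⁻³ s⁻² ≈ 6.70 × 10⁻³ s⁻².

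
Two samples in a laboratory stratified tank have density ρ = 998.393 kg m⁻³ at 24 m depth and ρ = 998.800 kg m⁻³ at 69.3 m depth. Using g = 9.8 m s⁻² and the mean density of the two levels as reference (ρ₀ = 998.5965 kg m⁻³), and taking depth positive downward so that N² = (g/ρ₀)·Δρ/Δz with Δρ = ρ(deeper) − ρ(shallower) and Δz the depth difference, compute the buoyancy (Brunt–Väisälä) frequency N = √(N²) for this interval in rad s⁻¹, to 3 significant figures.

9.39 × 10⁻³ rad s⁻¹

Δρ = 998.800 − 998.393 = 0.407 kg m⁻³ over Δz = 69.3 − 24 = 45.3 m.
N² = (9.8/998.5965) × (0.407/45.3) = 8.8172 × 10⁻⁵ s⁻².
N = √(8.8172 × 10⁻⁵) = 9.3900 × 10⁻³ rad s⁻¹ ≈ 9.39 × 10⁻³ rad s⁻¹.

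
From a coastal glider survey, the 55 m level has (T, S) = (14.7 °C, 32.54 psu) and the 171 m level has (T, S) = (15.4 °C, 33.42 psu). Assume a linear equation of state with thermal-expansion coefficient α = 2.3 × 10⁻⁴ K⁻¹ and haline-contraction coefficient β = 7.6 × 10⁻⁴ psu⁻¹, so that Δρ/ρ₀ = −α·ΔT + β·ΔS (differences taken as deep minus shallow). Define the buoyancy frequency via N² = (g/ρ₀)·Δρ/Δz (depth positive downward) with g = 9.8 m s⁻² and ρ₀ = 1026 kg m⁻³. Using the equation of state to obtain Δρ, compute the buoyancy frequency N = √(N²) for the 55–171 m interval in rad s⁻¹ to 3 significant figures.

6.55 × 10⁻³ rad s⁻¹

ΔT = +0.7 K, ΔS = +0.88 psu (deep − shallow).
Δρ/ρ₀ = −αΔT + βΔS = -1.61 × 10⁻⁴ + 6.688 × 10⁻⁴ = 5.078 × 10⁻⁴, so Δρ ≈ 0.5210 kg m⁻³.
N² = (g/ρ₀)·Δρ/Δz = g·(Δρ/ρ₀)/Δz = 9.8 × 5.078 × 10⁻⁴ / 116 = 4.2900 × 10⁻⁵ s⁻².
N = √(4.2900 × 10⁻⁵) = 6.5498 × 10⁻³ rad s⁻¹ ≈ 6.55 × 10⁻³ rad s⁻¹.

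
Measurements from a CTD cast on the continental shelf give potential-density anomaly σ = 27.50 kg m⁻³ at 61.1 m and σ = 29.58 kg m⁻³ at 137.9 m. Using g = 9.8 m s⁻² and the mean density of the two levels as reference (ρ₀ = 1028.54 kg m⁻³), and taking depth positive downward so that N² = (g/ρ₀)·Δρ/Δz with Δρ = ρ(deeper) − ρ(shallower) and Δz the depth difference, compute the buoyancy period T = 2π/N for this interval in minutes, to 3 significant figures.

6.52 min

Δρ = 1029.58 − 1027.50 = 2.08 kg m⁻³ over Δz = 137.9 − 61.1 = 76.8 m.
N² = (9.8/1028.54) × (2.08/76.8) = 2.5805 × 10⁻⁴ s⁻².
N = √(2.5805 × 10⁻⁴) = 0.016064 rad s⁻¹, so T = 2π/N = 391.13 s = 6.5188 min ≈ 6.52 min.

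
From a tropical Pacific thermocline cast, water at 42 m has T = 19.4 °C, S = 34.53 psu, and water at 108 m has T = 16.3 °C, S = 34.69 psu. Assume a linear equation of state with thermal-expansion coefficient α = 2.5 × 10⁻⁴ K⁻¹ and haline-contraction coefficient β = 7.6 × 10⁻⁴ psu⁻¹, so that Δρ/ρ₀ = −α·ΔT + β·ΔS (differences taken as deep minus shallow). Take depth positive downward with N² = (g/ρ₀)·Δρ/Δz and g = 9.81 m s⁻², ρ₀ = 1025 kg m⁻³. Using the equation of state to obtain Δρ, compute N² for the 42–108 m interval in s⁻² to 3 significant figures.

ΔT = -3.1 K, ΔS = +0.16 psu (deep − shallow).
Δρ/ρ₀ = −αΔT + βΔS = 7.75 × 10⁻⁴ + 1.216 × 10⁻⁴ = 8.966 × 10⁻⁴, so Δρ ≈ 0.9190 kg m⁻³.
N² = (g/ρ₀)·Δρ/Δz = g·(Δρ/ρ₀)/Δz = 9.81 × 8.966 × 10⁻⁴ / 66 = 1.3327 × 10⁻⁴ s⁻² ≈ 1.33 × 10⁻⁴ s⁻².

1.33 × 10⁻⁴ s⁻²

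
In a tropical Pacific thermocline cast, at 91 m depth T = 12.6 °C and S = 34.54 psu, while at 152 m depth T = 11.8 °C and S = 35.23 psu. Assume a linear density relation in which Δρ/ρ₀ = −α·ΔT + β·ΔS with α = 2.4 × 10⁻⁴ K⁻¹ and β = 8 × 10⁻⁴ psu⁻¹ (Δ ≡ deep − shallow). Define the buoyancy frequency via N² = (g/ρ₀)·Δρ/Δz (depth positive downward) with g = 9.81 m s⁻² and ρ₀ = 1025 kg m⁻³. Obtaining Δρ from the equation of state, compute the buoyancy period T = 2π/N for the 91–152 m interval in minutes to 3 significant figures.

ΔT = -0.8 K, ΔS = +0.69 psu (deep − shallow).
Δρ/ρ₀ = −αΔT + βΔS = 1.92 × 10⁻⁴ + 5.52 × 10⁻⁴ = 7.44 × 10⁻⁴, so Δρ ≈ 0.7626 kg m⁻³.
N² = (g/ρ₀)·Δρ/Δz = g·(Δρ/ρ₀)/Δz = 9.81 × 7.44 × 10⁻⁴ / 61 = 1.1965 × 10⁻⁴ s⁻².
N = √(1.1965 × 10⁻⁴) = 0.010938 rad s⁻¹ → T = 2π/N = 574.44 s = 9.5740 min ≈ 9.57 min.

9.57 min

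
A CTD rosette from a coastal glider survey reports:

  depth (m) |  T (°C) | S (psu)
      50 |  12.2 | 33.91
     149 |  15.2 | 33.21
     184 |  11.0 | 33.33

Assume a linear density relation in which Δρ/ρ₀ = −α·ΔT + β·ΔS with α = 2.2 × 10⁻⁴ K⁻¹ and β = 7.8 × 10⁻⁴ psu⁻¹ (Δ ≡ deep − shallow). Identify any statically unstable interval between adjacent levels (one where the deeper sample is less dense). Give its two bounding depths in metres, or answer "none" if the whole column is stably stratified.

Evaluate Δρ/ρ₀ = −αΔT + βΔS across each adjacent pair:
  50–149 m: −αΔT+βΔS = −(2.2 × 10⁻⁴)(+3.0)+(7.8 × 10⁻⁴)(-0.70) = -1.2 × 10⁻³ → UNSTABLE
  149–184 m: −αΔT+βΔS = −(2.2 × 10⁻⁴)(-4.2)+(7.8 × 10⁻⁴)(+0.12) = 1.0 × 10⁻³ → stable
The 50–149 m interval has Δρ < 0: lighter water underlies denser water.

50–149 m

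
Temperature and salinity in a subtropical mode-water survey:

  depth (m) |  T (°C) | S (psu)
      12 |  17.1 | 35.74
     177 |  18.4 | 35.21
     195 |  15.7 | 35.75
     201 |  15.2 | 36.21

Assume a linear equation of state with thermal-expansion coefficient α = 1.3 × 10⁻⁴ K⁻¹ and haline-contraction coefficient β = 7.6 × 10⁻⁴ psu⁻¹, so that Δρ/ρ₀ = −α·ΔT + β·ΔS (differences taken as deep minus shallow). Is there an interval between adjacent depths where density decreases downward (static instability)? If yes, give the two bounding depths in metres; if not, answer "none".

12–177 m

Evaluate Δρ/ρ₀ = −αΔT + βΔS across each adjacent pair:
  12–177 m: −αΔT+βΔS = −(1.3 × 10⁻⁴)(+1.3)+(7.6 × 10⁻⁴)(-0.53) = -5.7 × 10⁻⁴ → UNSTABLE
  177–195 m: −αΔT+βΔS = −(1.3 × 10⁻⁴)(-2.7)+(7.6 × 10⁻⁴)(+0.54) = 7.6 × 10⁻⁴ → stable
  195–201 m: −αΔT+βΔS = −(1.3 × 10⁻⁴)(-0.5)+(7.6 × 10⁻⁴)(+0.46) = 4.1 × 10⁻⁴ → stable
The 12–177 m interval has Δρ < 0: lighter water underlies denser water.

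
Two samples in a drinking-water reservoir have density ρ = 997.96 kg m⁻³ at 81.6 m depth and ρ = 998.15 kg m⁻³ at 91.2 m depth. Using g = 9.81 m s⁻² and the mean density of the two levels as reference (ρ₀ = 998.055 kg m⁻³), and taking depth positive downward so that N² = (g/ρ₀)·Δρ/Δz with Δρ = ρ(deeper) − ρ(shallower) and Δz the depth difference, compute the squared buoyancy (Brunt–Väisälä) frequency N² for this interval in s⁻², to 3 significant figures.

1.95 × 10⁻⁴ s⁻²

Δρ = 998.15 − 997.96 = 0.19 kg m⁻³ over Δz = 91.2 − 81.6 = 9.6 m.
N² = (9.81/998.055) × (0.19/9.6) = 1.9453 × 10⁻⁴ s⁻² ≈ 1.95 × 10⁻⁴ s⁻².
Since Δρ > 0 the layer is stably stratified.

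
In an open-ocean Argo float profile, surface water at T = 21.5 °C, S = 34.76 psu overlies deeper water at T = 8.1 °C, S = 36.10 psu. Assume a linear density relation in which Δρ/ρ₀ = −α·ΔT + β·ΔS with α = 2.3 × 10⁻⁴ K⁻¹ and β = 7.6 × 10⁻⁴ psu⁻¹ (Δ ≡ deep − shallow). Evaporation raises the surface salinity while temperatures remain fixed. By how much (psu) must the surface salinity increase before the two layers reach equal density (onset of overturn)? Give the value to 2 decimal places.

5.40 psu

Neutral buoyancy requires −α(T_deep − T_surf) + β(S_deep − S_surf′) = 0.
S_surf′ = S_deep − (α/β)·ΔT = 36.10 − (2.3 × 10⁻⁴/7.6 × 10⁻⁴)·(-13.4) = 40.1553 psu.
Increase required: 40.1553 − 34.76 = 5.3953 psu.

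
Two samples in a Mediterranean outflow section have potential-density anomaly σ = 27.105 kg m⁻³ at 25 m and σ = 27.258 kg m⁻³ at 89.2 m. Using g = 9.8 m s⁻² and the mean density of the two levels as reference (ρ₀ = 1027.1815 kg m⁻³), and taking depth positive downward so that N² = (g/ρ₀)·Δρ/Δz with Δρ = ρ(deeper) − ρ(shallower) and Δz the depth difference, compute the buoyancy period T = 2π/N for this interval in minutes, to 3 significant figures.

22.0 min

Δρ = 1027.258 − 1027.105 = 0.153 kg m⁻³ over Δz = 89.2 − 25 = 64.2 m.
N² = (9.8/1027.1815) × (0.153/64.2) = 2.2737 × 10⁻⁵ s⁻².
N = √(2.2737 × 10⁻⁵) = 4.7683 × 10⁻³ rad s⁻¹, so T = 2π/N = 1.3177 × 10³ s = 21.962 min ≈ 22.0 min.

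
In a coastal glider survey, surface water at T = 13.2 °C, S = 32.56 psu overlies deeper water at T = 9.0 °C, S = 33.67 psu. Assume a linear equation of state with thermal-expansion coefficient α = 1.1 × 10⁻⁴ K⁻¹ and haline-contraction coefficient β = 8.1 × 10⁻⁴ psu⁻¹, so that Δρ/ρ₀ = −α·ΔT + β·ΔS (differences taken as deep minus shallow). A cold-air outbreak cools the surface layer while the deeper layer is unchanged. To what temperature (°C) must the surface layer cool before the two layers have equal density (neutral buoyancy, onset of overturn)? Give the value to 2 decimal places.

0.83 °C

Neutral buoyancy requires Δρ = 0, i.e. −α(T_deep − T_surf′) + β(S_deep − S_surf) = 0.
T_surf′ = T_deep − (β/α)·ΔS = 9.0 − (8.1 × 10⁻⁴/1.1 × 10⁻⁴)·(+1.11) = 0.8264 °C.
Cooling required: 13.2 − (0.8264) = 12.3736 °C.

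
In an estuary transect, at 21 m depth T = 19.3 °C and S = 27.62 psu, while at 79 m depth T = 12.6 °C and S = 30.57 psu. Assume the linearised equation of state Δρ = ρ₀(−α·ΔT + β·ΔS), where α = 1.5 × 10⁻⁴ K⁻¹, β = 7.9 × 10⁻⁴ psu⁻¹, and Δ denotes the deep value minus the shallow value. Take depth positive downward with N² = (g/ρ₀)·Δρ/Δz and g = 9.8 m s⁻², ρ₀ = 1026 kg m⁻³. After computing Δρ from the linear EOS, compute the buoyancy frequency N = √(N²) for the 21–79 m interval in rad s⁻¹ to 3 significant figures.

0.0237 rad s⁻¹

ΔT = -6.7 K, ΔS = +2.95 psu (deep − shallow).
Δρ/ρ₀ = −αΔT + βΔS = 1.005 × 10⁻³ + 2.3305 × 10⁻³ = 3.3355 × 10⁻³, so Δρ ≈ 3.422 kg m⁻³.
N² = (g/ρ₀)·Δρ/Δz = g·(Δρ/ρ₀)/Δz = 9.8 × 3.3355 × 10⁻³ / 58 = 5.6358 × 10⁻⁴ s⁻².
N = √(5.6358 × 10⁻⁴) = 0.023740 rad s⁻¹ ≈ 0.0237 rad s⁻¹.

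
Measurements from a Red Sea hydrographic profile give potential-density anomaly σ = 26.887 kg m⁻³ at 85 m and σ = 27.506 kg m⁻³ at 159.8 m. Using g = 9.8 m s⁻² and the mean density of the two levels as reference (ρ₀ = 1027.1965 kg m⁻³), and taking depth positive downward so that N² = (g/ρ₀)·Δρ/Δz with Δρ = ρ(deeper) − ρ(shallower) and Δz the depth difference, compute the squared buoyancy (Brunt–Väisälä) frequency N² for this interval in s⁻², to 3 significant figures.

Δρ = 1027.506 − 1026.887 = 0.619 kg m⁻³ over Δz = 159.8 − 85 = 74.8 m.
N² = (9.8/1027.1965) × (0.619/74.8) = 7.8952 × 10⁻⁵ s⁻² ≈ 7.90 × 10⁻⁵ s⁻².

7.90 × 10⁻⁵ s⁻²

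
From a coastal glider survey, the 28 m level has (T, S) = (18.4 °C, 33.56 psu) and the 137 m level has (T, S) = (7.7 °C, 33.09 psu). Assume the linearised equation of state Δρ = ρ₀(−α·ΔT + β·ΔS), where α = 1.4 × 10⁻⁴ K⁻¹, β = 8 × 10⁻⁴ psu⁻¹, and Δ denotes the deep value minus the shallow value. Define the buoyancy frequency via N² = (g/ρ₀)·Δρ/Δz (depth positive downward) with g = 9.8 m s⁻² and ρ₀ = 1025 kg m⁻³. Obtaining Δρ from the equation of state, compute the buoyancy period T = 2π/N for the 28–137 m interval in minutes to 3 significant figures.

ΔT = -10.7 K, ΔS = -0.47 psu (deep − shallow).
Δρ/ρ₀ = −αΔT + βΔS = 1.498 × 10⁻³ − 3.76 × 10⁻⁴ = 1.122 × 10⁻³, so Δρ ≈ 1.150 kg m⁻³.
N² = (g/ρ₀)·Δρ/Δz = g·(Δρ/ρ₀)/Δz = 9.8 × 1.122 × 10⁻³ / 109 = 1.0088 × 10⁻⁴ s⁻².
N = √(1.0088 × 10⁻⁴) = 0.010044 rad s⁻¹ → T = 2π/N = 625.57 s = 10.426 min ≈ 10.4 min.

10.4 min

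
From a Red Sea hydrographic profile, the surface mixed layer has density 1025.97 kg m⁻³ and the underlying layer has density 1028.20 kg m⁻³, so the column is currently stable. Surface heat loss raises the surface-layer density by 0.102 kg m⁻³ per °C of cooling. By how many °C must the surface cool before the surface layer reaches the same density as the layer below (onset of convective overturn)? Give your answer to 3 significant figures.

Density deficit of the surface layer: 1028.20 − 1025.97 = 2.23 kg m⁻³.
Required change = 2.23 / 0.102 = 21.9 °C.

21.9 °C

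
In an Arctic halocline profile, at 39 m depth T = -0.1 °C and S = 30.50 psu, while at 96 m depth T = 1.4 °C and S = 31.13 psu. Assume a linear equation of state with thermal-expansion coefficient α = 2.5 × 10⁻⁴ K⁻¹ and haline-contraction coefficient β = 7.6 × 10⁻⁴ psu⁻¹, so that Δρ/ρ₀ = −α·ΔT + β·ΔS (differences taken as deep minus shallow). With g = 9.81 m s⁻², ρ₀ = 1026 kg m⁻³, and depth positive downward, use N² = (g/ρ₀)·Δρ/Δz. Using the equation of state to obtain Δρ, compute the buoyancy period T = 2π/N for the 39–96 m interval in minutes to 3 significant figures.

ΔT = +1.5 K, ΔS = +0.63 psu (deep − shallow).
Δρ/ρ₀ = −αΔT + βΔS = -3.75 × 10⁻⁴ + 4.788 × 10⁻⁴ = 1.038 × 10⁻⁴, so Δρ ≈ 0.1065 kg m⁻³.
N² = (g/ρ₀)·Δρ/Δz = g·(Δρ/ρ₀)/Δz = 9.81 × 1.038 × 10⁻⁴ / 57 = 1.7865 × 10⁻⁵ s⁻².
N = √(1.7865 × 10⁻⁵) = 4.2267 × 10⁻³ rad s⁻¹ → T = 2π/N = 1.4865 × 10³ s = 24.775 min ≈ 24.8 min.

24.8 min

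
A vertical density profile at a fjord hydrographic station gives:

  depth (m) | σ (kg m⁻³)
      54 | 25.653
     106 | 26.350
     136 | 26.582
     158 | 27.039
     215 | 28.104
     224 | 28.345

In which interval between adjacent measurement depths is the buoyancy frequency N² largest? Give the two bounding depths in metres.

215–224 m

Compute the density gradient over each adjacent pair:
  54–106 m: Δρ/Δz = 0.697/52 = 0.013 kg m⁻⁴
  106–136 m: Δρ/Δz = 0.232/30 = 7.7 × 10⁻³ kg m⁻⁴
  136–158 m: Δρ/Δz = 0.457/22 = 0.021 kg m⁻⁴
  158–215 m: Δρ/Δz = 1.065/57 = 0.019 kg m⁻⁴
  215–224 m: Δρ/Δz = 0.241/9 = 0.027 kg m⁻⁴
The largest gradient is in the 215–224 m interval — the pycnocline.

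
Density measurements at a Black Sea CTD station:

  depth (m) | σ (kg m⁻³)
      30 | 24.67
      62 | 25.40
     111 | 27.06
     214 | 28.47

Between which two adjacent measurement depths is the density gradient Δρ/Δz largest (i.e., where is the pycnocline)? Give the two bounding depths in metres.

Compute the density gradient over each adjacent pair:
  30–62 m: Δρ/Δz = 0.73/32 = 0.023 kg m⁻⁴
  62–111 m: Δρ/Δz = 1.66/49 = 0.034 kg m⁻⁴
  111–214 m: Δρ/Δz = 1.41/103 = 0.014 kg m⁻⁴
The largest gradient is in the 62–111 m interval — the pycnocline.

62–111 m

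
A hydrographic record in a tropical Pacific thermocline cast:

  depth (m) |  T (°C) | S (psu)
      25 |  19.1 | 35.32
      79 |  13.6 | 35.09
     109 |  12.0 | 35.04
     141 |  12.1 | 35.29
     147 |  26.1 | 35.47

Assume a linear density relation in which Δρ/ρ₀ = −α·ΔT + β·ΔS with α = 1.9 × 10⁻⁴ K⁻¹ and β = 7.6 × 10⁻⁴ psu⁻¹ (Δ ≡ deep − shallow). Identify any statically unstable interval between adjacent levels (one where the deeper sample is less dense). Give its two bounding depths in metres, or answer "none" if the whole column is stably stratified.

Evaluate Δρ/ρ₀ = −αΔT + βΔS across each adjacent pair:
  25–79 m: −αΔT+βΔS = −(1.9 × 10⁻⁴)(-5.5)+(7.6 × 10⁻⁴)(-0.23) = 8.7 × 10⁻⁴ → stable
  79–109 m: −αΔT+βΔS = −(1.9 × 10⁻⁴)(-1.6)+(7.6 × 10⁻⁴)(-0.05) = 2.7 × 10⁻⁴ → stable
  109–141 m: −αΔT+βΔS = −(1.9 × 10⁻⁴)(+0.1)+(7.6 × 10⁻⁴)(+0.25) = 1.7 × 10⁻⁴ → stable
  141–147 m: −αΔT+βΔS = −(1.9 × 10⁻⁴)(+14.0)+(7.6 × 10⁻⁴)(+0.18) = -2.5 × 10⁻³ → UNSTABLE
The 141–147 m interval has Δρ < 0: lighter water underlies denser water.

141–147 m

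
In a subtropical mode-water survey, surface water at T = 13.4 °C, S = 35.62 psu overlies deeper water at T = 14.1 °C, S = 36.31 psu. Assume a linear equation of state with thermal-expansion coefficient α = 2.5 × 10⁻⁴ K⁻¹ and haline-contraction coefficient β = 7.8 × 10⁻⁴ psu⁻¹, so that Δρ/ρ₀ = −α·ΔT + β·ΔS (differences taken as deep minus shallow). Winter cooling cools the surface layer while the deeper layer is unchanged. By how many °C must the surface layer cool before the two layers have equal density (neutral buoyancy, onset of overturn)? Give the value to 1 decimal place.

Neutral buoyancy requires Δρ = 0, i.e. −α(T_deep − T_surf′) + β(S_deep − S_surf) = 0.
T_surf′ = T_deep − (β/α)·ΔS = 14.1 − (7.8 × 10⁻⁴/2.5 × 10⁻⁴)·(+0.69) = 11.947 °C.
Cooling required: 13.4 − (11.947) = 1.453 °C.

1.5 °C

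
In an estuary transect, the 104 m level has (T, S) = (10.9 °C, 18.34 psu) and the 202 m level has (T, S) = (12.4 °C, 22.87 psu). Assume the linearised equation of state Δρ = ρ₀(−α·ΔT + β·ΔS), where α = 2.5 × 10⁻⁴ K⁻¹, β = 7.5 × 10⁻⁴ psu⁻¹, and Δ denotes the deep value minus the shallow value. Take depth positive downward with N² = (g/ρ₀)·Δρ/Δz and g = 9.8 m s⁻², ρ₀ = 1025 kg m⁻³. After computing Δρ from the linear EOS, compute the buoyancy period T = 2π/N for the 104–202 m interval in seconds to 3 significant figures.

361 s

ΔT = +1.5 K, ΔS = +4.53 psu (deep − shallow).
Δρ/ρ₀ = −αΔT + βΔS = -3.75 × 10⁻⁴ + 3.3975 × 10⁻³ = 3.0225 × 10⁻³, so Δρ ≈ 3.098 kg m⁻³.
N² = (g/ρ₀)·Δρ/Δz = g·(Δρ/ρ₀)/Δz = 9.8 × 3.0225 × 10⁻³ / 98 = 3.0225 × 10⁻⁴ s⁻².
N = √(3.0225 × 10⁻⁴) = 0.017385 rad s⁻¹ → T = 2π/N = 361.41 s ≈ 361 s.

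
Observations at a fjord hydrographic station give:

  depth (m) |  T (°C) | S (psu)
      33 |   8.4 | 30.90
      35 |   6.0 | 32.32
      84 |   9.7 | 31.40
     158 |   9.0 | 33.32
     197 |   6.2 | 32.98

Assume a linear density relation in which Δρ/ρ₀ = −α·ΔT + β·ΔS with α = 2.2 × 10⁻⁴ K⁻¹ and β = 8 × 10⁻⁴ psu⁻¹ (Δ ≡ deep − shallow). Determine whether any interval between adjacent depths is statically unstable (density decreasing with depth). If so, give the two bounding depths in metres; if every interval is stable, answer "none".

35–84 m

Evaluate Δρ/ρ₀ = −αΔT + βΔS across each adjacent pair:
  33–35 m: −αΔT+βΔS = −(2.2 × 10⁻⁴)(-2.4)+(8 × 10⁻⁴)(+1.42) = 1.7 × 10⁻³ → stable
  35–84 m: −αΔT+βΔS = −(2.2 × 10⁻⁴)(+3.7)+(8 × 10⁻⁴)(-0.92) = -1.6 × 10⁻³ → UNSTABLE
  84–158 m: −αΔT+βΔS = −(2.2 × 10⁻⁴)(-0.7)+(8 × 10⁻⁴)(+1.92) = 1.7 × 10⁻³ → stable
  158–197 m: −αΔT+βΔS = −(2.2 × 10⁻⁴)(-2.8)+(8 × 10⁻⁴)(-0.34) = 3.4 × 10⁻⁴ → stable
The 35–84 m interval has Δρ < 0: lighter water underlies denser water.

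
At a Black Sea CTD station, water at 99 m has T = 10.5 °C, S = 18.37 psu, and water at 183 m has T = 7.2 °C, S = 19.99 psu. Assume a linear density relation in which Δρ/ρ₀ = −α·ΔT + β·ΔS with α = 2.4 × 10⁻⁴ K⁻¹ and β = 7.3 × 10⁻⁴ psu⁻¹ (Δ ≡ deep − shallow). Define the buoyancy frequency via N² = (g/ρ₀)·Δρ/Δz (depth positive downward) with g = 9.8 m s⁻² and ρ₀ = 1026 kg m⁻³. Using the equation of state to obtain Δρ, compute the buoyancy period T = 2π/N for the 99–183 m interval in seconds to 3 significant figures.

ΔT = -3.3 K, ΔS = +1.62 psu (deep − shallow).
Δρ/ρ₀ = −αΔT + βΔS = 7.92 × 10⁻⁴ + 1.1826 × 10⁻³ = 1.9746 × 10⁻³, so Δρ ≈ 2.026 kg m⁻³.
N² = (g/ρ₀)·Δρ/Δz = g·(Δρ/ρ₀)/Δz = 9.8 × 1.9746 × 10⁻³ / 84 = 2.3037 × 10⁻⁴ s⁻².
N = √(2.3037 × 10⁻⁴) = 0.015178 rad s⁻¹ → T = 2π/N = 413.97 s ≈ 414 s.

414 s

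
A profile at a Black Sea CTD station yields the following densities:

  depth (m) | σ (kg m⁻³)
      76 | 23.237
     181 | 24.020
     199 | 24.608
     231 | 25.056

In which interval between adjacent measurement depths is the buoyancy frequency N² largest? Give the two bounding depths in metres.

Compute the density gradient over each adjacent pair:
  76–181 m: Δρ/Δz = 0.783/105 = 7.5 × 10⁻³ kg m⁻⁴
  181–199 m: Δρ/Δz = 0.588/18 = 0.033 kg m⁻⁴
  199–231 m: Δρ/Δz = 0.448/32 = 0.014 kg m⁻⁴
The largest gradient is in the 181–199 m interval — the pycnocline.

181–199 m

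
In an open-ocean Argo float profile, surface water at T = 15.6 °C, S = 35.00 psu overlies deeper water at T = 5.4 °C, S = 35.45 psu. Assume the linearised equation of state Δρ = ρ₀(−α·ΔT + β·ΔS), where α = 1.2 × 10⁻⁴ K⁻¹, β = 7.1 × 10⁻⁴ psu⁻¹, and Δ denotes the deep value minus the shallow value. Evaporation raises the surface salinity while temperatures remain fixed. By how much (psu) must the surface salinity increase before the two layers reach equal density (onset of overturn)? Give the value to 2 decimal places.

Neutral buoyancy requires −α(T_deep − T_surf) + β(S_deep − S_surf′) = 0.
S_surf′ = S_deep − (α/β)·ΔT = 35.45 − (1.2 × 10⁻⁴/7.1 × 10⁻⁴)·(-10.2) = 37.1739 psu.
Increase required: 37.1739 − 35.00 = 2.1739 psu.

2.17 psu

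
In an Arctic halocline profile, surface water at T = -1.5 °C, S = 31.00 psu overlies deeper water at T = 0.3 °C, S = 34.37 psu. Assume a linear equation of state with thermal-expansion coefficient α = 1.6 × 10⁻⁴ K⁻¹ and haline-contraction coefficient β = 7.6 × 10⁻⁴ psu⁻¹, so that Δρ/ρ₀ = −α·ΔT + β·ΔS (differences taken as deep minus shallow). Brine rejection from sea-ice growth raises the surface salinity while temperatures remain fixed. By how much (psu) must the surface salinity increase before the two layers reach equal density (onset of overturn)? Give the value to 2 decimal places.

Neutral buoyancy requires −α(T_deep − T_surf) + β(S_deep − S_surf′) = 0.
S_surf′ = S_deep − (α/β)·ΔT = 34.37 − (1.6 × 10⁻⁴/7.6 × 10⁻⁴)·(+1.8) = 33.9911 psu.
Increase required: 33.9911 − 31.00 = 2.9911 psu.

2.99 psu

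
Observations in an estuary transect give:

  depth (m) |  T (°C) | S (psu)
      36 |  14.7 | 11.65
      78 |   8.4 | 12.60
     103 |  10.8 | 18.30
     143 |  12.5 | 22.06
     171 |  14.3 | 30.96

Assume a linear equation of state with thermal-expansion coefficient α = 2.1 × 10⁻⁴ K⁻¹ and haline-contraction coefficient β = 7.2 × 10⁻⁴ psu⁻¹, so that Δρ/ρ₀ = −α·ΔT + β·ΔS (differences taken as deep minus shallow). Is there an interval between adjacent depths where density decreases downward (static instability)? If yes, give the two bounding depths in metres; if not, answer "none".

none

Evaluate Δρ/ρ₀ = −αΔT + βΔS across each adjacent pair:
  36–78 m: −αΔT+βΔS = −(2.1 × 10⁻⁴)(-6.3)+(7.2 × 10⁻⁴)(+0.95) = 2.0 × 10⁻³ → stable
  78–103 m: −αΔT+βΔS = −(2.1 × 10⁻⁴)(+2.4)+(7.2 × 10⁻⁴)(+5.70) = 3.6 × 10⁻³ → stable
  103–143 m: −αΔT+βΔS = −(2.1 × 10⁻⁴)(+1.7)+(7.2 × 10⁻⁴)(+3.76) = 2.4 × 10⁻³ → stable
  143–171 m: −αΔT+βΔS = −(2.1 × 10⁻⁴)(+1.8)+(7.2 × 10⁻⁴)(+8.90) = 6.0 × 10⁻³ → stable
Every interval has Δρ > 0: the column is stably stratified throughout.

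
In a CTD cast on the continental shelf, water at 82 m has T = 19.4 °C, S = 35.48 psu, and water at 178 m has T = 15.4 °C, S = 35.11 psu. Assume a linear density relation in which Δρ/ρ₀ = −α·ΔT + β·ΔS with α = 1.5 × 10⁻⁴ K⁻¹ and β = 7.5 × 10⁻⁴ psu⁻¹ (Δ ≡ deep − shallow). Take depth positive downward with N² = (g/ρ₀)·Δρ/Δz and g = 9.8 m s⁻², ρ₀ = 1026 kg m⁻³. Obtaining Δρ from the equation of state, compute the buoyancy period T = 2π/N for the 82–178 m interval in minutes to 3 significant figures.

18.3 min

ΔT = -4.0 K, ΔS = -0.37 psu (deep − shallow).
Δρ/ρ₀ = −αΔT + βΔS = 6.00 × 10⁻⁴ − 2.775 × 10⁻⁴ = 3.225 × 10⁻⁴, so Δρ ≈ 0.3309 kg m⁻³.
N² = (g/ρ₀)·Δρ/Δz = g·(Δρ/ρ₀)/Δz = 9.8 × 3.225 × 10⁻⁴ / 96 = 3.2922 × 10⁻⁵ s⁻².
N = √(3.2922 × 10⁻⁵) = 5.7378 × 10⁻³ rad s⁻¹ → T = 2π/N = 1.0951 × 10³ s = 18.252 min ≈ 18.3 min.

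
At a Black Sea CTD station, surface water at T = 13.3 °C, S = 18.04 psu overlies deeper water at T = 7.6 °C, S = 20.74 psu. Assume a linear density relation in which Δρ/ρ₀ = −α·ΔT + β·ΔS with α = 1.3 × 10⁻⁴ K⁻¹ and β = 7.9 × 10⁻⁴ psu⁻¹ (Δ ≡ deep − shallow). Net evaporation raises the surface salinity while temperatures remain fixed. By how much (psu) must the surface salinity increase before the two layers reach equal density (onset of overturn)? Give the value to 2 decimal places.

Neutral buoyancy requires −α(T_deep − T_surf) + β(S_deep − S_surf′) = 0.
S_surf′ = S_deep − (α/β)·ΔT = 20.74 − (1.3 × 10⁻⁴/7.9 × 10⁻⁴)·(-5.7) = 21.6780 psu.
Increase required: 21.6780 − 18.04 = 3.6380 psu.

3.64 psu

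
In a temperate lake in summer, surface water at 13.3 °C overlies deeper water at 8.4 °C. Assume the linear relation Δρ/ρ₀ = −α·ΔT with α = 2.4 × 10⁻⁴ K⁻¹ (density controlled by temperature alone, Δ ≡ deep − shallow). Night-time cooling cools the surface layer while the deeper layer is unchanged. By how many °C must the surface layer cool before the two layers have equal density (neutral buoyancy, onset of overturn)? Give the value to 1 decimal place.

With temperature the only control, equal density requires T_surf′ = T_deep.
T_surf′ = 8.4 °C.
Cooling required: 13.3 − 8.4 = 4.9 °C.

4.9 °C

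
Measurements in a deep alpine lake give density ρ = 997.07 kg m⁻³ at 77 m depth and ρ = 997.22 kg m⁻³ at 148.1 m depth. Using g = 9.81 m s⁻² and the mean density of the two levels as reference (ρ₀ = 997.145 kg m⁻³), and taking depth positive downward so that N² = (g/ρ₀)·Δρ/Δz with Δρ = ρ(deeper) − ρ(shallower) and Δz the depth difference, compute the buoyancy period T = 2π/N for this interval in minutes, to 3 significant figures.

23.0 min

Δρ = 997.22 − 997.07 = 0.15 kg m⁻³ over Δz = 148.1 − 77 = 71.1 m.
N² = (9.81/997.145) × (0.15/71.1) = 2.0755 × 10⁻⁵ s⁻².
N = √(2.0755 × 10⁻⁵) = 4.5558 × 10⁻³ rad s⁻¹, so T = 2π/N = 1.3792 × 10³ s = 22.987 min ≈ 23.0 min.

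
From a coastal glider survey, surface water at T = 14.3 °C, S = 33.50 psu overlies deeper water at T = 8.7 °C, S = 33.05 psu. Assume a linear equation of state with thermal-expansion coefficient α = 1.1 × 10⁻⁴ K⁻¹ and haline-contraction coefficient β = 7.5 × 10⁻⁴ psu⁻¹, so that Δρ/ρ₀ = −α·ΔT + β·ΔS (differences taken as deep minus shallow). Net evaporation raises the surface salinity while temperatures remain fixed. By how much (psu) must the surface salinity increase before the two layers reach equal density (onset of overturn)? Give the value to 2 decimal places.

0.37 psu

Neutral buoyancy requires −α(T_deep − T_surf) + β(S_deep − S_surf′) = 0.
S_surf′ = S_deep − (α/β)·ΔT = 33.05 − (1.1 × 10⁻⁴/7.5 × 10⁻⁴)·(-5.6) = 33.8713 psu.
Increase required: 33.8713 − 33.50 = 0.3713 psu.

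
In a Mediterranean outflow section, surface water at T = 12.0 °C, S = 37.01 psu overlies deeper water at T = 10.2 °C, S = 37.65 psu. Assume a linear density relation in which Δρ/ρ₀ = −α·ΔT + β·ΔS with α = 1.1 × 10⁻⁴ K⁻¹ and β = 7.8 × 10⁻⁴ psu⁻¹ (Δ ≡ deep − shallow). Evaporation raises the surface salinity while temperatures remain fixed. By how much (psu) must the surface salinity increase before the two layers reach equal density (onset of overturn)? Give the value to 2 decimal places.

Neutral buoyancy requires −α(T_deep − T_surf) + β(S_deep − S_surf′) = 0.
S_surf′ = S_deep − (α/β)·ΔT = 37.65 − (1.1 × 10⁻⁴/7.8 × 10⁻⁴)·(-1.8) = 37.9038 psu.
Increase required: 37.9038 − 37.01 = 0.8938 psu.

0.89 psu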